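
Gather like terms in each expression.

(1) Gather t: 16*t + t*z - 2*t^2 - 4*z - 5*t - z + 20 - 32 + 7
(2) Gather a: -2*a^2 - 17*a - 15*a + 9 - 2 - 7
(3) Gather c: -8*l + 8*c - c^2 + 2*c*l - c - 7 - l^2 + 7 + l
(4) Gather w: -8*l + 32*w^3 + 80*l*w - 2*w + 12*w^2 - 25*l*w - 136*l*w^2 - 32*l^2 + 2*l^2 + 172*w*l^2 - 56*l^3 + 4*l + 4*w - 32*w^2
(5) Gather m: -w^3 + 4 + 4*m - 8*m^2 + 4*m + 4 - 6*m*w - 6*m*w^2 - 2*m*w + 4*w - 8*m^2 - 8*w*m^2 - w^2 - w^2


(1) = -2*t^2 + t*(z + 11) - 5*z - 5
(2) = -2*a^2 - 32*a
(3) = -c^2 + c*(2*l + 7) - l^2 - 7*l
(4) = -56*l^3 - 30*l^2 - 4*l + 32*w^3 + w^2*(-136*l - 20) + w*(172*l^2 + 55*l + 2)
(5) = m^2*(-8*w - 16) + m*(-6*w^2 - 8*w + 8) - w^3 - 2*w^2 + 4*w + 8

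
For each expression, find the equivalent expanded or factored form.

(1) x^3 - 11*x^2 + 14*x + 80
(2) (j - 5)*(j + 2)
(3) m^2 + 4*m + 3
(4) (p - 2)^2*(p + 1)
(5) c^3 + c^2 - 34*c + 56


(1) = (x - 8)*(x - 5)*(x + 2)
(2) = j^2 - 3*j - 10
(3) = (m + 1)*(m + 3)
(4) = p^3 - 3*p^2 + 4
(5) = (c - 4)*(c - 2)*(c + 7)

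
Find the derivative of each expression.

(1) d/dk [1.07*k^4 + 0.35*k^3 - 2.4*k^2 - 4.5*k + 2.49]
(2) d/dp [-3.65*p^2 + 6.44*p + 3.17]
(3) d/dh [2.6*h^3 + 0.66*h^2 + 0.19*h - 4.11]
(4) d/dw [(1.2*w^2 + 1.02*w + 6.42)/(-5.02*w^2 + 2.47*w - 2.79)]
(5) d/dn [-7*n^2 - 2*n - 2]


(1) = 4.28*k^3 + 1.05*k^2 - 4.8*k - 4.5
(2) = 6.44 - 7.3*p
(3) = 7.8*h^2 + 1.32*h + 0.19
(4) = (8.0844*w^2 + 57.7608*w - 18.7032)/(25.2004*w^4 - 24.7988*w^3 + 34.1125*w^2 - 13.7826*w + 7.7841)
(5) = -14*n - 2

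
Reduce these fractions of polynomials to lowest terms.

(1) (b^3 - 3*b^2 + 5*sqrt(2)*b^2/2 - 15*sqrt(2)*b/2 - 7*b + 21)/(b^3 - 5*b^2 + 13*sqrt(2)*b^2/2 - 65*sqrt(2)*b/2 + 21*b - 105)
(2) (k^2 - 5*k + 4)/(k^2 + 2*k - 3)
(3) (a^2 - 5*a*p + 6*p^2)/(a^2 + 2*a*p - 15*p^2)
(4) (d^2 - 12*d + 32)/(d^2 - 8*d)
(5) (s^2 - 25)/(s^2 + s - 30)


(1) = (4*b^2 + b*(-12 - 4*sqrt(2)) + 12*sqrt(2))/(4*b^2 + b*(-20 + 12*sqrt(2)) - 60*sqrt(2))
(2) = (k - 4)/(k + 3)
(3) = (a - 2*p)/(a + 5*p)
(4) = (d - 4)/d
(5) = (s + 5)/(s + 6)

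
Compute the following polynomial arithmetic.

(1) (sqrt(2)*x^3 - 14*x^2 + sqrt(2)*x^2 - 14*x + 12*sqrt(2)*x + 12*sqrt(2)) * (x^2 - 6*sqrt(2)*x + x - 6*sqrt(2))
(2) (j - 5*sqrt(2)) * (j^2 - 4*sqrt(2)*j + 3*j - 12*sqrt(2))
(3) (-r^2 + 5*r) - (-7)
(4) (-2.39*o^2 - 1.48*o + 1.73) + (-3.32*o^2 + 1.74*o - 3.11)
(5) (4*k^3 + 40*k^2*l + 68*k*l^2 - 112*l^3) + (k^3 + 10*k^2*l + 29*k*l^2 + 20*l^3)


(1) = sqrt(2)*x^5 - 26*x^4 + 2*sqrt(2)*x^4 - 52*x^3 + 97*sqrt(2)*x^3 - 170*x^2 + 192*sqrt(2)*x^2 - 288*x + 96*sqrt(2)*x - 144
(2) = j^3 - 9*sqrt(2)*j^2 + 3*j^2 - 27*sqrt(2)*j + 40*j + 120
(3) = -r^2 + 5*r + 7
(4) = -5.71*o^2 + 0.26*o - 1.38
(5) = 5*k^3 + 50*k^2*l + 97*k*l^2 - 92*l^3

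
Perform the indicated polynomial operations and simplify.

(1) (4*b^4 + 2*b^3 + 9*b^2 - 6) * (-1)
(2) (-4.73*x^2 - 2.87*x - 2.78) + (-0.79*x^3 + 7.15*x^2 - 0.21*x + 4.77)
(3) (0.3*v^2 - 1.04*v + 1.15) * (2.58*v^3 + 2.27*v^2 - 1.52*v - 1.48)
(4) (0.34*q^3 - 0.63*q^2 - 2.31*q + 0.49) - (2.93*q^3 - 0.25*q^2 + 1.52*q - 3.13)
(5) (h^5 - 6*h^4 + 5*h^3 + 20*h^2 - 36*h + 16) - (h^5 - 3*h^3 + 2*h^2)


(1) = -4*b^4 - 2*b^3 - 9*b^2 + 6
(2) = -0.79*x^3 + 2.42*x^2 - 3.08*x + 1.99
(3) = 0.774*v^5 - 2.0022*v^4 + 0.1502*v^3 + 3.7473*v^2 - 0.2088*v - 1.702
(4) = -2.59*q^3 - 0.38*q^2 - 3.83*q + 3.62
(5) = -6*h^4 + 8*h^3 + 18*h^2 - 36*h + 16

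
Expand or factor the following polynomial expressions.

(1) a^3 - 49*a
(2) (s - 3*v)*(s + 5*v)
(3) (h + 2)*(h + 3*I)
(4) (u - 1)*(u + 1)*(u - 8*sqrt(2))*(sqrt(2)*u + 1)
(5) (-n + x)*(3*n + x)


(1) = a*(a - 7)*(a + 7)
(2) = s^2 + 2*s*v - 15*v^2
(3) = h^2 + 2*h + 3*I*h + 6*I
(4) = sqrt(2)*u^4 - 15*u^3 - 9*sqrt(2)*u^2 + 15*u + 8*sqrt(2)
(5) = -3*n^2 + 2*n*x + x^2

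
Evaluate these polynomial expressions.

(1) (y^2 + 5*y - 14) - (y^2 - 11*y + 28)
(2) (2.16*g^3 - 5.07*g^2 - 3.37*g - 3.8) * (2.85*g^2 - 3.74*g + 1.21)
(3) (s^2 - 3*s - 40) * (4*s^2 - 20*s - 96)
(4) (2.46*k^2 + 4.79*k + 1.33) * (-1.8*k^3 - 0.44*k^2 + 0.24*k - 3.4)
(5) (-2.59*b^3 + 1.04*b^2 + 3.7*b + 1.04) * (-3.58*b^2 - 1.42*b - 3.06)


(1) = 16*y - 42
(2) = 6.156*g^5 - 22.5279*g^4 + 11.9709*g^3 - 4.3609*g^2 + 10.1343*g - 4.598
(3) = 4*s^4 - 32*s^3 - 196*s^2 + 1088*s + 3840
(4) = -4.428*k^5 - 9.7044*k^4 - 3.9112*k^3 - 7.7996*k^2 - 15.9668*k - 4.522
(5) = 9.2722*b^5 - 0.0454*b^4 - 6.7974*b^3 - 12.1596*b^2 - 12.7988*b - 3.1824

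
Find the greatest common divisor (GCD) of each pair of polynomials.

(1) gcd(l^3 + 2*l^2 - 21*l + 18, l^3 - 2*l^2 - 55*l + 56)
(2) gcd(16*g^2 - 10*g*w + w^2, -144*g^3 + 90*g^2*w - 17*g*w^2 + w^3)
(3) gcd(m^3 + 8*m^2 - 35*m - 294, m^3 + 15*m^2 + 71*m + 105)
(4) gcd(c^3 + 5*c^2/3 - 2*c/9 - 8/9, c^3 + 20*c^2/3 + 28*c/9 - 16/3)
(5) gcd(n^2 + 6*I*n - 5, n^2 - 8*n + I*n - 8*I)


(1) = l - 1
(2) = -8*g + w
(3) = gcd((m - 6)*(m + 7)^2, (m + 3)*(m + 5)*(m + 7)) = m + 7
(4) = c^2 + 2*c/3 - 8/9
(5) = n + I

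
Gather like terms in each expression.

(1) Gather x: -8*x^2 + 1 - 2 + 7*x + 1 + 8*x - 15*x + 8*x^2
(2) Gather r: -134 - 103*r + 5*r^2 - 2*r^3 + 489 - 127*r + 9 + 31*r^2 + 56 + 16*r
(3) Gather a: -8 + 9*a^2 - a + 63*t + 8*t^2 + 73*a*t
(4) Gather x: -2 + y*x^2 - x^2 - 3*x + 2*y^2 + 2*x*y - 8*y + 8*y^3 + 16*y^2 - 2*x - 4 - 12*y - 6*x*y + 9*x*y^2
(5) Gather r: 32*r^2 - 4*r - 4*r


(1) = 0
(2) = -2*r^3 + 36*r^2 - 214*r + 420
(3) = 9*a^2 + a*(73*t - 1) + 8*t^2 + 63*t - 8
(4) = x^2*(y - 1) + x*(9*y^2 - 4*y - 5) + 8*y^3 + 18*y^2 - 20*y - 6
(5) = 32*r^2 - 8*r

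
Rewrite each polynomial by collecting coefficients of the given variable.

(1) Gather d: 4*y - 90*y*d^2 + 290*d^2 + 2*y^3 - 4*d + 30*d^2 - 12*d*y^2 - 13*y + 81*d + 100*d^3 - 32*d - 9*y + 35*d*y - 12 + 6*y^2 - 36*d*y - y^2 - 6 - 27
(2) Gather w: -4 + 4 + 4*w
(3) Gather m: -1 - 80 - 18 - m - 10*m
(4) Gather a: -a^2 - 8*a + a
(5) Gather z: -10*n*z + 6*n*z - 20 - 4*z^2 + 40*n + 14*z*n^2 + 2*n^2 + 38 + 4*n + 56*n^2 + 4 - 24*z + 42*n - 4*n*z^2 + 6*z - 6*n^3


(1) = 100*d^3 + d^2*(320 - 90*y) + d*(-12*y^2 - y + 45) + 2*y^3 + 5*y^2 - 18*y - 45
(2) = 4*w
(3) = -11*m - 99
(4) = -a^2 - 7*a
(5) = -6*n^3 + 58*n^2 + 86*n + z^2*(-4*n - 4) + z*(14*n^2 - 4*n - 18) + 22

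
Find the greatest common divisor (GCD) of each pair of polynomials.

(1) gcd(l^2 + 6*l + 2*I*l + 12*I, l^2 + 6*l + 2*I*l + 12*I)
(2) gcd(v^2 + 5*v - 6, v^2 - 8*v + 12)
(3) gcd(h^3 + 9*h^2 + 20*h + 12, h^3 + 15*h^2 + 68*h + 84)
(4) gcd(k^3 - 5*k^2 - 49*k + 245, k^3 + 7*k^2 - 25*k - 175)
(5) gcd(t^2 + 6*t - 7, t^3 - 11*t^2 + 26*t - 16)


(1) = l^2 + l*(6 + 2*I) + 12*I
(2) = gcd((v - 1)*(v + 6), (v - 6)*(v - 2)) = 1
(3) = h^2 + 8*h + 12
(4) = gcd((k - 7)*(k - 5)*(k + 7), (k - 5)*(k + 5)*(k + 7)) = k^2 + 2*k - 35
(5) = gcd((t - 1)*(t + 7), (t - 8)*(t - 2)*(t - 1)) = t - 1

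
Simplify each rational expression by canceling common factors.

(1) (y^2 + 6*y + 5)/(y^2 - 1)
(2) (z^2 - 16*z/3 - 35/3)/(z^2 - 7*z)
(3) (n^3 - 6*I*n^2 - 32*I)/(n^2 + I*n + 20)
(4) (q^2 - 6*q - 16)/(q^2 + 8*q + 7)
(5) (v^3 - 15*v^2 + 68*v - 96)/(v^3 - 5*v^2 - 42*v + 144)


(1) = (y + 5)/(y - 1)
(2) = (3*z + 5)/(3*z)
(3) = (n^2 - 2*I*n + 8)/(n + 5*I)
(4) = (q^2 - 6*q - 16)/(q^2 + 8*q + 7)
(5) = (v - 4)/(v + 6)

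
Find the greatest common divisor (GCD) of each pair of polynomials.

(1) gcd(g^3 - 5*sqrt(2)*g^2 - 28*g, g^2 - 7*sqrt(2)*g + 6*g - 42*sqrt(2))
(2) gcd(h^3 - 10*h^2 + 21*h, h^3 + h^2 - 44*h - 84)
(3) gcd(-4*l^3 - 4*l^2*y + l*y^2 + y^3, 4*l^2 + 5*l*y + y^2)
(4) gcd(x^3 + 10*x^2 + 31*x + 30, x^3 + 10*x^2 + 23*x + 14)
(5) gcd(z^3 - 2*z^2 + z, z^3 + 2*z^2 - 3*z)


(1) = gcd(g*(g - 7*sqrt(2))*(g + 2*sqrt(2)), (g + 6)*(g - 7*sqrt(2))) = g - 7*sqrt(2)
(2) = h - 7
(3) = gcd((-2*l + y)*(l + y)*(2*l + y), (l + y)*(4*l + y)) = l + y
(4) = gcd((x + 2)*(x + 3)*(x + 5), (x + 1)*(x + 2)*(x + 7)) = x + 2
(5) = z^2 - z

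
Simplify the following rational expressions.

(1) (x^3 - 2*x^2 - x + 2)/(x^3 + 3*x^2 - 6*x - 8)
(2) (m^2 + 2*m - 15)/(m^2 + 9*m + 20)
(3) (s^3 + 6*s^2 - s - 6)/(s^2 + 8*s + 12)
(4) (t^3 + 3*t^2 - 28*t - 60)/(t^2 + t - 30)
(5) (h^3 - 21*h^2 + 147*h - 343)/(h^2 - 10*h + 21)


(1) = (x - 1)/(x + 4)
(2) = (m - 3)/(m + 4)
(3) = (s^2 - 1)/(s + 2)
(4) = t + 2
(5) = (h^2 - 14*h + 49)/(h - 3)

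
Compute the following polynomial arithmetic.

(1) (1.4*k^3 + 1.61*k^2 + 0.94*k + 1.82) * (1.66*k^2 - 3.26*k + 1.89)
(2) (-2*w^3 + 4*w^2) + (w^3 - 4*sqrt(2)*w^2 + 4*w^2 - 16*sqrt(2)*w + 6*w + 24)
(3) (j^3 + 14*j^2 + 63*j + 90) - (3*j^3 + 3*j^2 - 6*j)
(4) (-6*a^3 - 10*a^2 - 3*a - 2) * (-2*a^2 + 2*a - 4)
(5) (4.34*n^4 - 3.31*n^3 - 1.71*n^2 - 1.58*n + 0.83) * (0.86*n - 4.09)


(1) = 2.324*k^5 - 1.8914*k^4 - 1.0422*k^3 + 2.9997*k^2 - 4.1566*k + 3.4398
(2) = -w^3 - 4*sqrt(2)*w^2 + 8*w^2 - 16*sqrt(2)*w + 6*w + 24
(3) = -2*j^3 + 11*j^2 + 69*j + 90
(4) = 12*a^5 + 8*a^4 + 10*a^3 + 38*a^2 + 8*a + 8
(5) = 3.7324*n^5 - 20.5972*n^4 + 12.0673*n^3 + 5.6351*n^2 + 7.176*n - 3.3947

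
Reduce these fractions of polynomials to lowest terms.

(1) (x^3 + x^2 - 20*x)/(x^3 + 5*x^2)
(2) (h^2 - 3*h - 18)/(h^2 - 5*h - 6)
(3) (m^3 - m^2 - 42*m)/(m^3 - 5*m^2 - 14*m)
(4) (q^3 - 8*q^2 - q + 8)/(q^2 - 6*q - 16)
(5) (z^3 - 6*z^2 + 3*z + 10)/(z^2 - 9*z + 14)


(1) = (x - 4)/x
(2) = (h + 3)/(h + 1)
(3) = (m + 6)/(m + 2)
(4) = (q^2 - 1)/(q + 2)
(5) = (z^2 - 4*z - 5)/(z - 7)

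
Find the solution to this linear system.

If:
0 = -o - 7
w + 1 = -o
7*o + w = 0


Then:
No Solution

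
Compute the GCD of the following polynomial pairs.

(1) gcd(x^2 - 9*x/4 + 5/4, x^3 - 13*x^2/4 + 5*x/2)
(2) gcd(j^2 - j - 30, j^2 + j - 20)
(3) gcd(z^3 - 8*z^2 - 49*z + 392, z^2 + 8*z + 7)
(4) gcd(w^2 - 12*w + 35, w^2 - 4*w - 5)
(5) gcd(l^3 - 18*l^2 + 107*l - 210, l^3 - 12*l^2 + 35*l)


(1) = gcd((x - 5/4)*(x - 1), x*(x - 2)*(x - 5/4)) = x - 5/4
(2) = j + 5
(3) = z + 7
(4) = gcd((w - 7)*(w - 5), (w - 5)*(w + 1)) = w - 5
(5) = l^2 - 12*l + 35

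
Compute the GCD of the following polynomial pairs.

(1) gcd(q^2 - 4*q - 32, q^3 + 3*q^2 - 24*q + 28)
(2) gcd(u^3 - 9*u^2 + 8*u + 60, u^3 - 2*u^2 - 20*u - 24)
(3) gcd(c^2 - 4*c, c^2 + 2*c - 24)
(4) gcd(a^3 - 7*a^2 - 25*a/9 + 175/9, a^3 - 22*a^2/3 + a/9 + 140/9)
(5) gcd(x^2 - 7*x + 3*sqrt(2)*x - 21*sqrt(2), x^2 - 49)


(1) = gcd((q - 8)*(q + 4), (q - 2)^2*(q + 7)) = 1
(2) = u^2 - 4*u - 12
(3) = c - 4
(4) = a^2 - 26*a/3 + 35/3
(5) = gcd((x - 7)*(x + 3*sqrt(2)), (x - 7)*(x + 7)) = x - 7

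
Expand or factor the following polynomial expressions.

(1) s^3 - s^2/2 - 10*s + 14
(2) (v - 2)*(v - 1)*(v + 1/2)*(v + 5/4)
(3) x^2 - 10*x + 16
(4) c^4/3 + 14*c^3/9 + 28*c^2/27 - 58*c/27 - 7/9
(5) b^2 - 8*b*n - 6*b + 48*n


(1) = (s - 2)^2*(s + 7/2)
(2) = v^4 - 5*v^3/4 - 21*v^2/8 + 13*v/8 + 5/4
(3) = (x - 8)*(x - 2)
(4) = (c/3 + 1)*(c - 1)*(c + 1/3)*(c + 7/3)
(5) = (b - 6)*(b - 8*n)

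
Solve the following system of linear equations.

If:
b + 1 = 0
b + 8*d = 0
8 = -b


Then:
No Solution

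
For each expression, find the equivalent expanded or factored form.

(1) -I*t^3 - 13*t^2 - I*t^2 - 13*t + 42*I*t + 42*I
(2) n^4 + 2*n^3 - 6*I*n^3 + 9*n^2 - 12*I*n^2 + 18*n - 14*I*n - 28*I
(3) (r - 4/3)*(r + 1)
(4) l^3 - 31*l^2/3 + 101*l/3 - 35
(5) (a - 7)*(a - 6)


(1) = (t - 7*I)*(t - 6*I)*(-I*t - I)
(2) = (n + 2)*(n - 7*I)*(n - I)*(n + 2*I)
(3) = r^2 - r/3 - 4/3
(4) = (l - 5)*(l - 3)*(l - 7/3)
(5) = a^2 - 13*a + 42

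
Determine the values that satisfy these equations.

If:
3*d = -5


Then:
d = -5/3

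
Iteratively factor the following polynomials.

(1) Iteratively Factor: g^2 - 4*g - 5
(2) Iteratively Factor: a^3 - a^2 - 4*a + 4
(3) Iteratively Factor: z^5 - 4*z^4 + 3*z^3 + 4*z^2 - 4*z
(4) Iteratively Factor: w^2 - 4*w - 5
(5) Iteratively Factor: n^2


(1) = (g + 1)*(g - 5)
(2) = (a - 2)*(a^2 + a - 2) = (a - 2)*(a - 1)*(a + 2)
(3) = (z + 1)*(z^4 - 5*z^3 + 8*z^2 - 4*z) = (z - 1)*(z + 1)*(z^3 - 4*z^2 + 4*z) = z*(z - 1)*(z + 1)*(z^2 - 4*z + 4) = z*(z - 2)*(z - 1)*(z + 1)*(z - 2)
(4) = (w - 5)*(w + 1)
(5) = (n)*(n)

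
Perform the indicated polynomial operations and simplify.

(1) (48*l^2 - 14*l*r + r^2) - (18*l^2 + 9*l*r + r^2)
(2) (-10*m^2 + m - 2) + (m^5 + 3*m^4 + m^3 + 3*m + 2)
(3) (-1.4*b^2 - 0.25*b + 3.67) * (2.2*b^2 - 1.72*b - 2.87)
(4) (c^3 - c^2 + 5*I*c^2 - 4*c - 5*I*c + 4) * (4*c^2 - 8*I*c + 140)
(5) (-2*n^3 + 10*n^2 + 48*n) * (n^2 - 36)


(1) = 30*l^2 - 23*l*r
(2) = m^5 + 3*m^4 + m^3 - 10*m^2 + 4*m
(3) = -3.08*b^4 + 1.858*b^3 + 12.522*b^2 - 5.5949*b - 10.5329
(4) = 4*c^5 - 4*c^4 + 12*I*c^4 + 164*c^3 - 12*I*c^3 - 164*c^2 + 732*I*c^2 - 560*c - 732*I*c + 560
(5) = -2*n^5 + 10*n^4 + 120*n^3 - 360*n^2 - 1728*n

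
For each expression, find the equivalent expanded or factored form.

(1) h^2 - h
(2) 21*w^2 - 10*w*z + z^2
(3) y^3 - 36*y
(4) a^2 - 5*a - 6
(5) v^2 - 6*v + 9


(1) = h*(h - 1)
(2) = (-7*w + z)*(-3*w + z)
(3) = y*(y - 6)*(y + 6)
(4) = (a - 6)*(a + 1)
(5) = (v - 3)^2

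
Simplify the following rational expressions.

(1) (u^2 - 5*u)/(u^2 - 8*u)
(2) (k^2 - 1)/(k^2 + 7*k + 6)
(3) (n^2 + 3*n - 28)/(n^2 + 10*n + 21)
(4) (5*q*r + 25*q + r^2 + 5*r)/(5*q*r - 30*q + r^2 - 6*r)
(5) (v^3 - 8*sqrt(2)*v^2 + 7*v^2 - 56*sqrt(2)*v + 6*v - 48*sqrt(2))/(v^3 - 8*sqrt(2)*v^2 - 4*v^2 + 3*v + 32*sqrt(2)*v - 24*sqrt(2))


(1) = (u - 5)/(u - 8)
(2) = (k - 1)/(k + 6)
(3) = (n - 4)/(n + 3)
(4) = (r + 5)/(r - 6)
(5) = (v^2 + 7*v + 6)/(v^2 - 4*v + 3)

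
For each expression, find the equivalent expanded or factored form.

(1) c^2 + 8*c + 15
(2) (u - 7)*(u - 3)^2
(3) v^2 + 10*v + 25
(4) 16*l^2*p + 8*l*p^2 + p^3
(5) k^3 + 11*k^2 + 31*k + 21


(1) = (c + 3)*(c + 5)
(2) = u^3 - 13*u^2 + 51*u - 63
(3) = (v + 5)^2
(4) = p*(4*l + p)^2
(5) = (k + 1)*(k + 3)*(k + 7)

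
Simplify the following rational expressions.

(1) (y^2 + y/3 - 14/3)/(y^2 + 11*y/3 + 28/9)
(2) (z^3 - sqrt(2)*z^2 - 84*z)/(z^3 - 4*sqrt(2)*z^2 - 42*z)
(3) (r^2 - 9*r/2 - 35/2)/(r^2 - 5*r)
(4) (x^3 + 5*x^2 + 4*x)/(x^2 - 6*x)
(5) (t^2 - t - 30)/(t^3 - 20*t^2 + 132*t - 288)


(1) = (3*y - 6)/(3*y + 4)
(2) = (z + 6*sqrt(2))/(z + 3*sqrt(2))
(3) = (2*r^2 - 9*r - 35)/(2*r^2 - 10*r)
(4) = (x^2 + 5*x + 4)/(x - 6)
(5) = (t + 5)/(t^2 - 14*t + 48)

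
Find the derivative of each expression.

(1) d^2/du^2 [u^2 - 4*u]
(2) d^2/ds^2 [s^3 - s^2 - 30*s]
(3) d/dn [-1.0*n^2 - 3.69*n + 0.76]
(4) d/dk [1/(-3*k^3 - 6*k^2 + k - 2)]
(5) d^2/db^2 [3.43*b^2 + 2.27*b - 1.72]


(1) = 2
(2) = 6*s - 2
(3) = -2.0*n - 3.69
(4) = (9*k^2 + 12*k - 1)/(3*k^3 + 6*k^2 - k + 2)^2
(5) = 6.86000000000000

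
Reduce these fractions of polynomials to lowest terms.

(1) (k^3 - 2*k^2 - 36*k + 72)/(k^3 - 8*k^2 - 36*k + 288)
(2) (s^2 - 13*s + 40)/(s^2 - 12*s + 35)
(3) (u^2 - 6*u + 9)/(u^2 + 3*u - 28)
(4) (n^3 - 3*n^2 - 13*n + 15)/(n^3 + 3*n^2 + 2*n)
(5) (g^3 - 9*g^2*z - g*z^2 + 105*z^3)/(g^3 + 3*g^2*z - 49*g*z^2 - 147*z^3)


(1) = (k - 2)/(k - 8)
(2) = (s - 8)/(s - 7)
(3) = (u^2 - 6*u + 9)/(u^2 + 3*u - 28)
(4) = (n^3 - 3*n^2 - 13*n + 15)/(n^3 + 3*n^2 + 2*n)
(5) = (g - 5*z)/(g + 7*z)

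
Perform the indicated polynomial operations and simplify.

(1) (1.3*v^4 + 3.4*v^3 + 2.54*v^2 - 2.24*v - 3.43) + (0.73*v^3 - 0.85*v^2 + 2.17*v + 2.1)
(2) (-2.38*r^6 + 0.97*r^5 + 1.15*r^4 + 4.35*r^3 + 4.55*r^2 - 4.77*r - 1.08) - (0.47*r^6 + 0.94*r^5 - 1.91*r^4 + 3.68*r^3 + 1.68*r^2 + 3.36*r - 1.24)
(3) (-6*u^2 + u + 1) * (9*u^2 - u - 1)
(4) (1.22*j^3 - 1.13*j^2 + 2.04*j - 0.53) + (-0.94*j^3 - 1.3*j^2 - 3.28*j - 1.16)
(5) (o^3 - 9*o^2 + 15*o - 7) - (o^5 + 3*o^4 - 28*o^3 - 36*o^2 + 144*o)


(1) = 1.3*v^4 + 4.13*v^3 + 1.69*v^2 - 0.07*v - 1.33
(2) = -2.85*r^6 + 0.03*r^5 + 3.06*r^4 + 0.67*r^3 + 2.87*r^2 - 8.13*r + 0.16
(3) = -54*u^4 + 15*u^3 + 14*u^2 - 2*u - 1
(4) = 0.28*j^3 - 2.43*j^2 - 1.24*j - 1.69
(5) = -o^5 - 3*o^4 + 29*o^3 + 27*o^2 - 129*o - 7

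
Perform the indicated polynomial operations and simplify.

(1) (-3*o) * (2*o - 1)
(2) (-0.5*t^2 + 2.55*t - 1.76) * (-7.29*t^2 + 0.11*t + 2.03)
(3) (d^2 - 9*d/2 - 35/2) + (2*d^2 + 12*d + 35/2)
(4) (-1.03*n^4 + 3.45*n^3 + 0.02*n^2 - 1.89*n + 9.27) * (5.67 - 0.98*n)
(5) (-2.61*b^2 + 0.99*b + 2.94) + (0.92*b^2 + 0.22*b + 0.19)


(1) = -6*o^2 + 3*o
(2) = 3.645*t^4 - 18.6445*t^3 + 12.0959*t^2 + 4.9829*t - 3.5728
(3) = 3*d^2 + 15*d/2
(4) = 1.0094*n^5 - 9.2211*n^4 + 19.5419*n^3 + 1.9656*n^2 - 19.8009*n + 52.5609
(5) = -1.69*b^2 + 1.21*b + 3.13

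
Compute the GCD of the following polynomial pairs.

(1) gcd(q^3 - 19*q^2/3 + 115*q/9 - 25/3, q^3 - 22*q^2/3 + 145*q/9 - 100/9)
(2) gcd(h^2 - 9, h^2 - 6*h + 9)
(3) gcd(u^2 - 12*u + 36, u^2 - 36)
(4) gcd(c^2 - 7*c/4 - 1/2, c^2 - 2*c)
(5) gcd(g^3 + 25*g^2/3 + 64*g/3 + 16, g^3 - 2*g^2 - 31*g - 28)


(1) = gcd((q - 3)*(q - 5/3)^2, (q - 4)*(q - 5/3)^2) = q^2 - 10*q/3 + 25/9
(2) = h - 3
(3) = gcd((u - 6)^2, (u - 6)*(u + 6)) = u - 6
(4) = gcd((c - 2)*(c + 1/4), c*(c - 2)) = c - 2
(5) = g + 4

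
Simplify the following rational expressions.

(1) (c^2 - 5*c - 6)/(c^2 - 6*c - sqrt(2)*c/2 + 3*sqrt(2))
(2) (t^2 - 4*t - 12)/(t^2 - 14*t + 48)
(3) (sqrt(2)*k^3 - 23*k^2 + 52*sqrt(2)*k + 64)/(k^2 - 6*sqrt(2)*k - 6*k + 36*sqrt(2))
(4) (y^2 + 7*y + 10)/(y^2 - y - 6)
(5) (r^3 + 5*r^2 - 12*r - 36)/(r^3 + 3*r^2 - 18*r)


(1) = (2*c + 2)/(2*c - sqrt(2))
(2) = (t + 2)/(t - 8)
(3) = (sqrt(2)*k^3 - 23*k^2 + 52*sqrt(2)*k + 64)/(k^2 + k*(-6*sqrt(2) - 6) + 36*sqrt(2))
(4) = (y + 5)/(y - 3)
(5) = (r + 2)/r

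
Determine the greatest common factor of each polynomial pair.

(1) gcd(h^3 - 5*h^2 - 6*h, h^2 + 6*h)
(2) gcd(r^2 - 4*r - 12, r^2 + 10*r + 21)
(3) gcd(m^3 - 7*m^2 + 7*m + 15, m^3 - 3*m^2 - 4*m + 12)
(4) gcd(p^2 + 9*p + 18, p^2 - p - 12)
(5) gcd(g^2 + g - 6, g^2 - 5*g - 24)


(1) = h
(2) = 1
(3) = gcd((m - 5)*(m - 3)*(m + 1), (m - 3)*(m - 2)*(m + 2)) = m - 3
(4) = p + 3
(5) = gcd((g - 2)*(g + 3), (g - 8)*(g + 3)) = g + 3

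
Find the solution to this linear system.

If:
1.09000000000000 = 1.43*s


Then:
s = 0.76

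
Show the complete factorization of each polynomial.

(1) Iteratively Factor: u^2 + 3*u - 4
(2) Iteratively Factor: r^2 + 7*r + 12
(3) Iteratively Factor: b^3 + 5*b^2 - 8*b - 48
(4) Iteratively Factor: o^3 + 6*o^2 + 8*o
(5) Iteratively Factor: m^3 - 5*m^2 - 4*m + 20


(1) = (u - 1)*(u + 4)
(2) = (r + 4)*(r + 3)
(3) = (b + 4)*(b^2 + b - 12) = (b - 3)*(b + 4)*(b + 4)
(4) = (o + 2)*(o^2 + 4*o) = o*(o + 2)*(o + 4)
(5) = (m + 2)*(m^2 - 7*m + 10) = (m - 5)*(m + 2)*(m - 2)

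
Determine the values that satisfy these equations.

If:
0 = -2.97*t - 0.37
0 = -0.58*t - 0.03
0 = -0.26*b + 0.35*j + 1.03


Then:
No Solution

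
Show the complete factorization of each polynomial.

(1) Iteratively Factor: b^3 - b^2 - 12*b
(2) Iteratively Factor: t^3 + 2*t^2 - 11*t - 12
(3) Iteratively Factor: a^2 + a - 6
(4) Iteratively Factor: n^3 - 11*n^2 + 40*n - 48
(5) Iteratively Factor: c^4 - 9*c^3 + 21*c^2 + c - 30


(1) = (b + 3)*(b^2 - 4*b) = (b - 4)*(b + 3)*(b)
(2) = (t - 3)*(t^2 + 5*t + 4) = (t - 3)*(t + 4)*(t + 1)
(3) = (a - 2)*(a + 3)
(4) = (n - 4)*(n^2 - 7*n + 12) = (n - 4)*(n - 3)*(n - 4)
(5) = (c - 5)*(c^3 - 4*c^2 + c + 6) = (c - 5)*(c - 2)*(c^2 - 2*c - 3) = (c - 5)*(c - 3)*(c - 2)*(c + 1)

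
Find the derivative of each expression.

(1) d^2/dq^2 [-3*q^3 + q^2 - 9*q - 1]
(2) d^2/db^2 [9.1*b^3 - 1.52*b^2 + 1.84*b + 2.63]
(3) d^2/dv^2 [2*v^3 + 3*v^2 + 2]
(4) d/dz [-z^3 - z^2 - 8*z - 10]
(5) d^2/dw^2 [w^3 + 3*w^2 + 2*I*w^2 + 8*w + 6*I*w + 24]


(1) = 2 - 18*q
(2) = 54.6*b - 3.04
(3) = 12*v + 6
(4) = -3*z^2 - 2*z - 8
(5) = 6*w + 6 + 4*I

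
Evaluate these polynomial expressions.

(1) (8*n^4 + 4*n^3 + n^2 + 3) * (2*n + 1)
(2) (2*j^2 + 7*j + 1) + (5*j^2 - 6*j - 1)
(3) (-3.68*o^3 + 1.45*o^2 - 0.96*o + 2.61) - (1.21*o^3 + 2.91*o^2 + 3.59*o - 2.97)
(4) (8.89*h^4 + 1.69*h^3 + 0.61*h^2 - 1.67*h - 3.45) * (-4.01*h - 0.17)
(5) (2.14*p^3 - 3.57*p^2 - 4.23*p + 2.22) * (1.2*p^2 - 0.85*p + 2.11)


(1) = 16*n^5 + 16*n^4 + 6*n^3 + n^2 + 6*n + 3
(2) = 7*j^2 + j
(3) = -4.89*o^3 - 1.46*o^2 - 4.55*o + 5.58
(4) = -35.6489*h^5 - 8.2882*h^4 - 2.7334*h^3 + 6.593*h^2 + 14.1184*h + 0.5865
(5) = 2.568*p^5 - 6.103*p^4 + 2.4739*p^3 - 1.2732*p^2 - 10.8123*p + 4.6842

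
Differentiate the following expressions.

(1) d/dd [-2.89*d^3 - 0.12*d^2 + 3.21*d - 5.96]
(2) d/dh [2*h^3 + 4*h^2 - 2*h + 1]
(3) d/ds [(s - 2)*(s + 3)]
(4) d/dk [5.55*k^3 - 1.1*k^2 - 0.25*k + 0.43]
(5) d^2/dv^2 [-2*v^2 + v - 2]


(1) = -8.67*d^2 - 0.24*d + 3.21
(2) = 6*h^2 + 8*h - 2
(3) = 2*s + 1
(4) = 16.65*k^2 - 2.2*k - 0.25
(5) = -4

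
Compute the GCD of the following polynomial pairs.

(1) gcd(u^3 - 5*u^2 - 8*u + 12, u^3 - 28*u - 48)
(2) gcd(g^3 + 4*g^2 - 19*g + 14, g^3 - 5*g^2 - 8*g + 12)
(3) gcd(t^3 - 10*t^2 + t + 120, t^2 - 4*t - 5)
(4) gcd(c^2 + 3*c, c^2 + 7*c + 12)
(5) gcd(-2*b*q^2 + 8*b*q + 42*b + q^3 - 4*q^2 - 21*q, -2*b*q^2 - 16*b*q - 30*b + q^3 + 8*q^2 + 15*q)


(1) = u^2 - 4*u - 12
(2) = g - 1
(3) = t - 5
(4) = c + 3
(5) = -2*b*q - 6*b + q^2 + 3*q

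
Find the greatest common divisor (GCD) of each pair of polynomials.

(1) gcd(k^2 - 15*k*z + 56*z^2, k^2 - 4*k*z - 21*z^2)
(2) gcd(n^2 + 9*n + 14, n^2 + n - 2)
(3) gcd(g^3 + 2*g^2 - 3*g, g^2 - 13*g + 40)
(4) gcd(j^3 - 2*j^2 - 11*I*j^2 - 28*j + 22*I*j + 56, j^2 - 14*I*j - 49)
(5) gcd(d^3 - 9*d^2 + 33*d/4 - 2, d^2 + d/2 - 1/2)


(1) = gcd((k - 8*z)*(k - 7*z), (k - 7*z)*(k + 3*z)) = -k + 7*z
(2) = gcd((n + 2)*(n + 7), (n - 1)*(n + 2)) = n + 2
(3) = 1
(4) = gcd((j - 2)*(j - 7*I)*(j - 4*I), (j - 7*I)^2) = j - 7*I
(5) = d - 1/2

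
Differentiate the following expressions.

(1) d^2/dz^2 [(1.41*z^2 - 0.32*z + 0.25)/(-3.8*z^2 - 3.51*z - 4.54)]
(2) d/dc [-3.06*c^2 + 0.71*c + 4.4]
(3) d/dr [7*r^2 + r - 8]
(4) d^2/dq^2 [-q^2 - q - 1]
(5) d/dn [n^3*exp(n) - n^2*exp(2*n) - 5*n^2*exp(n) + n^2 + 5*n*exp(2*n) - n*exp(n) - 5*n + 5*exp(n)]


(1) = (46.85476*z^3 + 124.29192*z^2 - 53.13084*z - 65.857418)/(54.872*z^6 + 152.0532*z^5 + 337.12194*z^4 + 406.570671*z^3 + 402.772002*z^2 + 217.040148*z + 93.576664)
(2) = 0.71 - 6.12*c
(3) = 14*r + 1
(4) = -2
(5) = n^3*exp(n) - 2*n^2*exp(2*n) - 2*n^2*exp(n) + 8*n*exp(2*n) - 11*n*exp(n) + 2*n + 5*exp(2*n) + 4*exp(n) - 5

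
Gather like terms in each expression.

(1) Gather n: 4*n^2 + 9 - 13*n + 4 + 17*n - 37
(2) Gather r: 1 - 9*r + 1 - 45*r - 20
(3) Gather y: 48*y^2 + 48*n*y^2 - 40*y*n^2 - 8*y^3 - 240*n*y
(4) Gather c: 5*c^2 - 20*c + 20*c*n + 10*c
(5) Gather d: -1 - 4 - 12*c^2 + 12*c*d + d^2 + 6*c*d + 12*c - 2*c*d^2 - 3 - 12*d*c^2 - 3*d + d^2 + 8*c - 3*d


(1) = 4*n^2 + 4*n - 24
(2) = -54*r - 18
(3) = -8*y^3 + y^2*(48*n + 48) + y*(-40*n^2 - 240*n)
(4) = 5*c^2 + c*(20*n - 10)
(5) = -12*c^2 + 20*c + d^2*(2 - 2*c) + d*(-12*c^2 + 18*c - 6) - 8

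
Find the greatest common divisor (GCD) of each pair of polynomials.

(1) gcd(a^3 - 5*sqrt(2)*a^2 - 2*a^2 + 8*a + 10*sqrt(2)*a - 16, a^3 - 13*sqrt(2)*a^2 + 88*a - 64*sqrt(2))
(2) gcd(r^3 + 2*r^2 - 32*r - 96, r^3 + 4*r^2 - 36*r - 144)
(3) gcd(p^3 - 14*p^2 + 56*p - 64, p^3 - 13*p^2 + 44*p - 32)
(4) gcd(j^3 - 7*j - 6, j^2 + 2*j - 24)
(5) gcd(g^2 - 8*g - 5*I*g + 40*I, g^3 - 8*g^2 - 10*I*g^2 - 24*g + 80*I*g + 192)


(1) = gcd((a - 2)*(a - 4*sqrt(2))*(a - sqrt(2)), (a - 8*sqrt(2))*(a - 4*sqrt(2))*(a - sqrt(2))) = a^2 - 5*sqrt(2)*a + 8
(2) = gcd((r - 6)*(r + 4)^2, (r - 6)*(r + 4)*(r + 6)) = r^2 - 2*r - 24
(3) = gcd((p - 8)*(p - 4)*(p - 2), (p - 8)*(p - 4)*(p - 1)) = p^2 - 12*p + 32
(4) = gcd((j - 3)*(j + 1)*(j + 2), (j - 4)*(j + 6)) = 1
(5) = gcd((g - 8)*(g - 5*I), (g - 8)*(g - 6*I)*(g - 4*I)) = g - 8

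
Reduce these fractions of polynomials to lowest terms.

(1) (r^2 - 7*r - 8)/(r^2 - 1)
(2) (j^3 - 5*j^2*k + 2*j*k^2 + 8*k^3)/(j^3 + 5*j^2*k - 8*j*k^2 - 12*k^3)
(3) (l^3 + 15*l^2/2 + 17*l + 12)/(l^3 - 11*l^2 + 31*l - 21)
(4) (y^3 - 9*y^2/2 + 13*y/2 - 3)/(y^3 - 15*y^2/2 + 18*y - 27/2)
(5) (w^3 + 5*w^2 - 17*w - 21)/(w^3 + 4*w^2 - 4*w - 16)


(1) = (r - 8)/(r - 1)
(2) = (j - 4*k)/(j + 6*k)
(3) = (2*l^3 + 15*l^2 + 34*l + 24)/(2*l^3 - 22*l^2 + 62*l - 42)
(4) = (y^2 - 3*y + 2)/(y^2 - 6*y + 9)
(5) = (w^3 + 5*w^2 - 17*w - 21)/(w^3 + 4*w^2 - 4*w - 16)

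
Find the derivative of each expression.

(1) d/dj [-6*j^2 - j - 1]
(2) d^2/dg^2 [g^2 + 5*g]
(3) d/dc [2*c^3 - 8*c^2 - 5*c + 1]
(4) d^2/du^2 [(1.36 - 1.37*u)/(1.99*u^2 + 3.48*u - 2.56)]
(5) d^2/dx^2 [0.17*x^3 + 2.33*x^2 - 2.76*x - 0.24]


(1) = -12*j - 1
(2) = 2
(3) = 6*c^2 - 16*c - 5
(4) = (-(1.37*u - 1.36)*(3.98*u + 3.48)*(7.96*u + 6.96) + (16.3578*u + 4.1224)*(1.99*u^2 + 3.48*u - 2.56))/(1.99*u^2 + 3.48*u - 2.56)^3
(5) = 1.02*x + 4.66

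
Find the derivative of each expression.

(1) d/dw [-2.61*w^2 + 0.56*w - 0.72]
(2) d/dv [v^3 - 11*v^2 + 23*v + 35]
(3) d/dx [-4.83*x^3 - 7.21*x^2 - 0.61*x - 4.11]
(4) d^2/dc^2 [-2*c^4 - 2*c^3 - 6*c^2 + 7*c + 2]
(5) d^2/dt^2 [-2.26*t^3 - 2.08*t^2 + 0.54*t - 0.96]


(1) = 0.56 - 5.22*w
(2) = 3*v^2 - 22*v + 23
(3) = -14.49*x^2 - 14.42*x - 0.61
(4) = -24*c^2 - 12*c - 12
(5) = -13.56*t - 4.16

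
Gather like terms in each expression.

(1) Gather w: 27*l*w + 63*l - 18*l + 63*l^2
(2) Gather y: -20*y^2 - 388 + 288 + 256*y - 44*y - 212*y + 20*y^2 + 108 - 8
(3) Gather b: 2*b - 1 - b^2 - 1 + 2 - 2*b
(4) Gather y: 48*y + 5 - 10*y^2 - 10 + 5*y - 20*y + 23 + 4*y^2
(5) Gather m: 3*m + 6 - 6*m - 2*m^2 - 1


(1) = 63*l^2 + 27*l*w + 45*l
(2) = 0
(3) = -b^2
(4) = -6*y^2 + 33*y + 18
(5) = -2*m^2 - 3*m + 5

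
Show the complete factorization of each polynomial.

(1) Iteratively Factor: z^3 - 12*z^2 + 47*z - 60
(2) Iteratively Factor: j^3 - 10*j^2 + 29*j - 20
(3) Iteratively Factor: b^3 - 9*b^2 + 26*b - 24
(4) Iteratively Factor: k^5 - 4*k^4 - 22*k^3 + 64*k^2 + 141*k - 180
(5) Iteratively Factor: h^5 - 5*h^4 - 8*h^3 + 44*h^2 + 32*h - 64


(1) = (z - 3)*(z^2 - 9*z + 20) = (z - 4)*(z - 3)*(z - 5)
(2) = (j - 4)*(j^2 - 6*j + 5) = (j - 5)*(j - 4)*(j - 1)
(3) = (b - 3)*(b^2 - 6*b + 8) = (b - 4)*(b - 3)*(b - 2)
(4) = (k - 5)*(k^4 + k^3 - 17*k^2 - 21*k + 36) = (k - 5)*(k + 3)*(k^3 - 2*k^2 - 11*k + 12) = (k - 5)*(k + 3)^2*(k^2 - 5*k + 4) = (k - 5)*(k - 4)*(k + 3)^2*(k - 1)
(5) = (h - 4)*(h^4 - h^3 - 12*h^2 - 4*h + 16) = (h - 4)^2*(h^3 + 3*h^2 - 4) = (h - 4)^2*(h + 2)*(h^2 + h - 2) = (h - 4)^2*(h + 2)^2*(h - 1)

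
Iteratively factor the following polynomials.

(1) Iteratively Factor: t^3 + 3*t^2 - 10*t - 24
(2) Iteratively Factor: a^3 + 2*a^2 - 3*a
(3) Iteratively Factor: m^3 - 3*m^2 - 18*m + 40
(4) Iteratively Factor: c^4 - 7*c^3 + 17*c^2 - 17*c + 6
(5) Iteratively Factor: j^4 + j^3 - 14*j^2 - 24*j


(1) = (t - 3)*(t^2 + 6*t + 8) = (t - 3)*(t + 2)*(t + 4)
(2) = (a)*(a^2 + 2*a - 3) = a*(a + 3)*(a - 1)
(3) = (m - 5)*(m^2 + 2*m - 8) = (m - 5)*(m - 2)*(m + 4)
(4) = (c - 3)*(c^3 - 4*c^2 + 5*c - 2) = (c - 3)*(c - 1)*(c^2 - 3*c + 2) = (c - 3)*(c - 1)^2*(c - 2)
(5) = (j + 3)*(j^3 - 2*j^2 - 8*j) = j*(j + 3)*(j^2 - 2*j - 8) = j*(j + 2)*(j + 3)*(j - 4)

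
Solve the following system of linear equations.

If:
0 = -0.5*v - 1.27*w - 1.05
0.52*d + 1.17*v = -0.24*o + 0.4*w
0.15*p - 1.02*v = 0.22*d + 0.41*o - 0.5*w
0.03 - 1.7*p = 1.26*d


Then:
d = 4.79103554460672*w + 3.68429086749956
o = 3.6685896533521*w + 2.25486978708429
p = -3.55100281541439*w - 2.71306264297026
v = -2.54*w - 2.1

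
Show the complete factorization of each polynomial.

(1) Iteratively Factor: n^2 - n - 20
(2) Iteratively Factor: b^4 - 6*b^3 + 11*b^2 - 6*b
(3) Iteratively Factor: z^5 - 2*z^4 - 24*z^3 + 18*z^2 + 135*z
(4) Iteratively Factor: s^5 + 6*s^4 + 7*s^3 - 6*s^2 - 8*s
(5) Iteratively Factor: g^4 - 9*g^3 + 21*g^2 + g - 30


(1) = (n + 4)*(n - 5)
(2) = (b - 2)*(b^3 - 4*b^2 + 3*b) = b*(b - 2)*(b^2 - 4*b + 3) = b*(b - 3)*(b - 2)*(b - 1)
(3) = (z)*(z^4 - 2*z^3 - 24*z^2 + 18*z + 135) = z*(z - 3)*(z^3 + z^2 - 21*z - 45) = z*(z - 3)*(z + 3)*(z^2 - 2*z - 15) = z*(z - 5)*(z - 3)*(z + 3)*(z + 3)
(4) = (s + 2)*(s^4 + 4*s^3 - s^2 - 4*s) = s*(s + 2)*(s^3 + 4*s^2 - s - 4) = s*(s + 2)*(s + 4)*(s^2 - 1) = s*(s - 1)*(s + 2)*(s + 4)*(s + 1)
(5) = (g + 1)*(g^3 - 10*g^2 + 31*g - 30) = (g - 2)*(g + 1)*(g^2 - 8*g + 15) = (g - 3)*(g - 2)*(g + 1)*(g - 5)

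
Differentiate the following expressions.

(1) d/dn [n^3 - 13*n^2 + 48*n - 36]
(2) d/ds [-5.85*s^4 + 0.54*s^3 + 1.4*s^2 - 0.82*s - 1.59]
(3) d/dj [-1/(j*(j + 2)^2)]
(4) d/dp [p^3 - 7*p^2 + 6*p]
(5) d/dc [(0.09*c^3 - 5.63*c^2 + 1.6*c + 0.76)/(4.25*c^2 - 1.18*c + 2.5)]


(1) = 3*n^2 - 26*n + 48
(2) = -23.4*s^3 + 1.62*s^2 + 2.8*s - 0.82
(3) = (3*j + 2)/(j^2*(j + 2)^3)
(4) = 3*p^2 - 14*p + 6
(5) = (0.3825*c^4 - 0.2124*c^3 + 0.5184*c^2 - 34.61*c + 4.8968)/(18.0625*c^4 - 10.03*c^3 + 22.6424*c^2 - 5.9*c + 6.25)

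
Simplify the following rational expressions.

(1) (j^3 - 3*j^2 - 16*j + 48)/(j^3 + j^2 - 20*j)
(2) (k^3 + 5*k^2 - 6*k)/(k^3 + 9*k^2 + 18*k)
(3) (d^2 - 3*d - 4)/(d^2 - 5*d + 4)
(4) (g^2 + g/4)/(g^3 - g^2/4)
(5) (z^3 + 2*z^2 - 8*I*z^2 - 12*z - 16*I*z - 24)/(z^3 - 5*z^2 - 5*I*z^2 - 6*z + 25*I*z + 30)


(1) = (j^2 + j - 12)/(j^2 + 5*j)
(2) = (k - 1)/(k + 3)
(3) = (d + 1)/(d - 1)
(4) = (4*g + 1)/(4*g^2 - g)
(5) = (z^2 + z*(2 - 6*I) - 12*I)/(z^2 + z*(-5 - 3*I) + 15*I)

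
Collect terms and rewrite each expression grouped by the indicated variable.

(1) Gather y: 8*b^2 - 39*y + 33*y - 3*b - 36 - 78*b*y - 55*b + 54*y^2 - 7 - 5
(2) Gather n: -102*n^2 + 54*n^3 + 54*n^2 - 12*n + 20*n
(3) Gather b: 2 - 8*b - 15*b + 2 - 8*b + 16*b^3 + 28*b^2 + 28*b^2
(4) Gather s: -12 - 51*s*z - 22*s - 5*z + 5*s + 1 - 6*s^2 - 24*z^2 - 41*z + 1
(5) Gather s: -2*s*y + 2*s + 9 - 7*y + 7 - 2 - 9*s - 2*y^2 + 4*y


(1) = 8*b^2 - 58*b + 54*y^2 + y*(-78*b - 6) - 48
(2) = 54*n^3 - 48*n^2 + 8*n
(3) = 16*b^3 + 56*b^2 - 31*b + 4
(4) = -6*s^2 + s*(-51*z - 17) - 24*z^2 - 46*z - 10
(5) = s*(-2*y - 7) - 2*y^2 - 3*y + 14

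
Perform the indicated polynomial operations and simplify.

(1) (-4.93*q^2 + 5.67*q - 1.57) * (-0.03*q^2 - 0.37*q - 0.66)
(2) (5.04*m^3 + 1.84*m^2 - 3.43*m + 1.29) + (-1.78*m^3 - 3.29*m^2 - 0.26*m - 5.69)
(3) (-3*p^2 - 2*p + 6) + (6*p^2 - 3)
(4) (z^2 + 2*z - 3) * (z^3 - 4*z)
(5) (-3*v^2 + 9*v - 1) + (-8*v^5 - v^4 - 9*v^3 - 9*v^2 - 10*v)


(1) = 0.1479*q^4 + 1.654*q^3 + 1.203*q^2 - 3.1613*q + 1.0362
(2) = 3.26*m^3 - 1.45*m^2 - 3.69*m - 4.4
(3) = 3*p^2 - 2*p + 3
(4) = z^5 + 2*z^4 - 7*z^3 - 8*z^2 + 12*z
(5) = -8*v^5 - v^4 - 9*v^3 - 12*v^2 - v - 1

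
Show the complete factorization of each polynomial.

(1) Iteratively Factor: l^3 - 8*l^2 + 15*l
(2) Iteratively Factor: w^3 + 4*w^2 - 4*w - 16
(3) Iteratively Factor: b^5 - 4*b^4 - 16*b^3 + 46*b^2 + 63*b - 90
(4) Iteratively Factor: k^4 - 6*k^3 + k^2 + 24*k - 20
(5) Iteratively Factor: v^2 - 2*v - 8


(1) = (l - 5)*(l^2 - 3*l) = (l - 5)*(l - 3)*(l)
(2) = (w + 4)*(w^2 - 4) = (w - 2)*(w + 4)*(w + 2)
(3) = (b - 1)*(b^4 - 3*b^3 - 19*b^2 + 27*b + 90) = (b - 1)*(b + 3)*(b^3 - 6*b^2 - b + 30) = (b - 3)*(b - 1)*(b + 3)*(b^2 - 3*b - 10) = (b - 3)*(b - 1)*(b + 2)*(b + 3)*(b - 5)
(4) = (k - 2)*(k^3 - 4*k^2 - 7*k + 10) = (k - 5)*(k - 2)*(k^2 + k - 2) = (k - 5)*(k - 2)*(k + 2)*(k - 1)
(5) = (v + 2)*(v - 4)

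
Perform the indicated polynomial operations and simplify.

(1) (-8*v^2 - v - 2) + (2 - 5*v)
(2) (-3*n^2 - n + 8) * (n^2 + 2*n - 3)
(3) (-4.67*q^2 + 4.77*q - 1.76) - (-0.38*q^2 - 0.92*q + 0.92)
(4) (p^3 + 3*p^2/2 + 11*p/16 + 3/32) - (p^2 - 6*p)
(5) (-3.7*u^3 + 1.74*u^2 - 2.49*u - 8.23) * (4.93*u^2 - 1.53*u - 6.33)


(1) = -8*v^2 - 6*v
(2) = -3*n^4 - 7*n^3 + 15*n^2 + 19*n - 24
(3) = -4.29*q^2 + 5.69*q - 2.68
(4) = p^3 + p^2/2 + 107*p/16 + 3/32
(5) = -18.241*u^5 + 14.2392*u^4 + 8.4831*u^3 - 47.7784*u^2 + 28.3536*u + 52.0959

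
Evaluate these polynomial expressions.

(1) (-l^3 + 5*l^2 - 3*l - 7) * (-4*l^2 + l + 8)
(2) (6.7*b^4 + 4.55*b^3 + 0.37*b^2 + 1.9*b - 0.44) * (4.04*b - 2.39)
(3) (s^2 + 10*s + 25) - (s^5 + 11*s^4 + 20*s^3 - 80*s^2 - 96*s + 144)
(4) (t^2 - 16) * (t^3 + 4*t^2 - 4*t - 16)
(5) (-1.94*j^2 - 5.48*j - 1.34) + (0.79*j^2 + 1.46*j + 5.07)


(1) = 4*l^5 - 21*l^4 + 9*l^3 + 65*l^2 - 31*l - 56
(2) = 27.068*b^5 + 2.369*b^4 - 9.3797*b^3 + 6.7917*b^2 - 6.3186*b + 1.0516
(3) = -s^5 - 11*s^4 - 20*s^3 + 81*s^2 + 106*s - 119
(4) = t^5 + 4*t^4 - 20*t^3 - 80*t^2 + 64*t + 256
(5) = -1.15*j^2 - 4.02*j + 3.73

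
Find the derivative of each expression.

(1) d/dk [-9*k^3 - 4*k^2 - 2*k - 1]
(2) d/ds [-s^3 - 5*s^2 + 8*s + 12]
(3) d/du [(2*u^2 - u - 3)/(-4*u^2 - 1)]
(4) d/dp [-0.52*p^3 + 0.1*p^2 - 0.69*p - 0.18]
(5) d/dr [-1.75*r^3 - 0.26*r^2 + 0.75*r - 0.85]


(1) = -27*k^2 - 8*k - 2
(2) = -3*s^2 - 10*s + 8
(3) = (-4*u^2 - 28*u + 1)/(16*u^4 + 8*u^2 + 1)
(4) = -1.56*p^2 + 0.2*p - 0.69
(5) = -5.25*r^2 - 0.52*r + 0.75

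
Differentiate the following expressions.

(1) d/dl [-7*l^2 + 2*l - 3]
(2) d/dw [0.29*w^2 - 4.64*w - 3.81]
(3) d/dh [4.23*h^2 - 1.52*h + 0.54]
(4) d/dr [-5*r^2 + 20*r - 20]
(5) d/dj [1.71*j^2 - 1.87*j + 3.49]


(1) = 2 - 14*l
(2) = 0.58*w - 4.64
(3) = 8.46*h - 1.52
(4) = 20 - 10*r
(5) = 3.42*j - 1.87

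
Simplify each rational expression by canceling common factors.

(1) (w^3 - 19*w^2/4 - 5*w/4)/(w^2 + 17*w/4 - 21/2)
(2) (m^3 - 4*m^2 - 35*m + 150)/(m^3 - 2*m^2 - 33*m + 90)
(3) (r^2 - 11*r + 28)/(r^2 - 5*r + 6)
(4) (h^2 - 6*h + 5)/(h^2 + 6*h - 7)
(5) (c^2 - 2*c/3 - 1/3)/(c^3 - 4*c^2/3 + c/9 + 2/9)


(1) = (4*w^3 - 19*w^2 - 5*w)/(4*w^2 + 17*w - 42)
(2) = (m - 5)/(m - 3)
(3) = (r^2 - 11*r + 28)/(r^2 - 5*r + 6)
(4) = (h - 5)/(h + 7)
(5) = 3/(3*c - 2)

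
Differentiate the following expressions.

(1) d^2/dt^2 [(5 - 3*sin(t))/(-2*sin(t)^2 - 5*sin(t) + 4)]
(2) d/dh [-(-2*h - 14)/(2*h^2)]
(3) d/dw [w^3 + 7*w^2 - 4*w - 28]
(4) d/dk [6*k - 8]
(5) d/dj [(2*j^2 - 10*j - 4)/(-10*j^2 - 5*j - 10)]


(1) = (-12*sin(t)^5 + 110*sin(t)^4 + 30*sin(t)^3 + 105*sin(t)^2 - 104*sin(t) - 210)/(5*sin(t) - cos(2*t) - 3)^3
(2) = (-h - 14)/h^3
(3) = 3*w^2 + 14*w - 4
(4) = 6
(5) = 2*(-11*j^2 - 12*j + 8)/(5*(4*j^4 + 4*j^3 + 9*j^2 + 4*j + 4))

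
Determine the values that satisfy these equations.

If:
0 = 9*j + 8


Then:
j = -8/9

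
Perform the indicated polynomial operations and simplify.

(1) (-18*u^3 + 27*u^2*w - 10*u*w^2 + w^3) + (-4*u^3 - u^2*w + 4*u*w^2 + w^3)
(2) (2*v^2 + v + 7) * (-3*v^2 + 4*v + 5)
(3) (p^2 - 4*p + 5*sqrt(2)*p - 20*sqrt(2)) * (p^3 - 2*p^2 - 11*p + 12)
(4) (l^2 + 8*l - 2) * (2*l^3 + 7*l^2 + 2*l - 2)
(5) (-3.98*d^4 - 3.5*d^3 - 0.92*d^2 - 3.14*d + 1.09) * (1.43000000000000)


(1) = -22*u^3 + 26*u^2*w - 6*u*w^2 + 2*w^3
(2) = -6*v^4 + 5*v^3 - 7*v^2 + 33*v + 35
(3) = p^5 - 6*p^4 + 5*sqrt(2)*p^4 - 30*sqrt(2)*p^3 - 3*p^3 - 15*sqrt(2)*p^2 + 56*p^2 - 48*p + 280*sqrt(2)*p - 240*sqrt(2)
(4) = 2*l^5 + 23*l^4 + 54*l^3 - 20*l + 4
(5) = -5.6914*d^4 - 5.005*d^3 - 1.3156*d^2 - 4.4902*d + 1.5587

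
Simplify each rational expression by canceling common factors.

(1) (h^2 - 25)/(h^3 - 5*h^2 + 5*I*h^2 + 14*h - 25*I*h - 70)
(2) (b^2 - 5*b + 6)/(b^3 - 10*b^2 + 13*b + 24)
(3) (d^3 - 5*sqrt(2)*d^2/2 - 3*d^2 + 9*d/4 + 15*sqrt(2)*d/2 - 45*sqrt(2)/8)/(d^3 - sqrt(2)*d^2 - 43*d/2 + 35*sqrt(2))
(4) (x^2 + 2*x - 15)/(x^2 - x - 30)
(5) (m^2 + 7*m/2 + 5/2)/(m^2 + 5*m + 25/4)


(1) = (h + 5)/(h^2 + 5*I*h + 14)
(2) = (b - 2)/(b^2 - 7*b - 8)
(3) = (16*d^2 - 48*d + 36)/(16*d^2 + 24*sqrt(2)*d - 224)
(4) = (x - 3)/(x - 6)
(5) = (2*m + 2)/(2*m + 5)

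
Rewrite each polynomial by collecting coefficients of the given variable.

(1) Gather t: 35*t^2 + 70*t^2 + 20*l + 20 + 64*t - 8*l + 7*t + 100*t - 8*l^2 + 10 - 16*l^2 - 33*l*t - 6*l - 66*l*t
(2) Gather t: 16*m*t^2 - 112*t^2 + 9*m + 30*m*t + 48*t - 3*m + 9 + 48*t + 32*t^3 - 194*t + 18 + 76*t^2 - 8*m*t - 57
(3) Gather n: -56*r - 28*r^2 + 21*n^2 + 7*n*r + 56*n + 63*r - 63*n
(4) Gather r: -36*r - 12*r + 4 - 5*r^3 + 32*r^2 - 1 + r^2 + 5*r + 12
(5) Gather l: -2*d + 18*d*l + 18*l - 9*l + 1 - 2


(1) = -24*l^2 + 6*l + 105*t^2 + t*(171 - 99*l) + 30
(2) = 6*m + 32*t^3 + t^2*(16*m - 36) + t*(22*m - 98) - 30
(3) = 21*n^2 + n*(7*r - 7) - 28*r^2 + 7*r
(4) = -5*r^3 + 33*r^2 - 43*r + 15
(5) = -2*d + l*(18*d + 9) - 1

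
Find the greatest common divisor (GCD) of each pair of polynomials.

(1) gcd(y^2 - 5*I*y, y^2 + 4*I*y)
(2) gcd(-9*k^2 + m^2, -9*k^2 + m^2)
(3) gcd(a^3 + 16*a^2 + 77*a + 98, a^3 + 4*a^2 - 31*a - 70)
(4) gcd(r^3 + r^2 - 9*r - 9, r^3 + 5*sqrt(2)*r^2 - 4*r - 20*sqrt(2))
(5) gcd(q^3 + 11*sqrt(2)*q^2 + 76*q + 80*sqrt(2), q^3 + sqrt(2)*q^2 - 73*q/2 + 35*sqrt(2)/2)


(1) = gcd(y*(y - 5*I), y*(y + 4*I)) = y
(2) = gcd((-3*k + m)*(3*k + m), (-3*k + m)*(3*k + m)) = 9*k^2 - m^2
(3) = a^2 + 9*a + 14
(4) = 1
(5) = gcd((q + 2*sqrt(2))*(q + 4*sqrt(2))*(q + 5*sqrt(2)), (q - 7*sqrt(2)/2)*(q - sqrt(2)/2)*(q + 5*sqrt(2))) = q + 5*sqrt(2)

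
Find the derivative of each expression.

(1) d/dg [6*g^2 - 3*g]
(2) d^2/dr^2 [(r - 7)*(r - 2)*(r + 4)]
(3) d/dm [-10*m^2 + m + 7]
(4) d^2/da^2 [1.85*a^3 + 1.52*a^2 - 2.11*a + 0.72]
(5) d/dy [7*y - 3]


(1) = 12*g - 3
(2) = 6*r - 10
(3) = 1 - 20*m
(4) = 11.1*a + 3.04
(5) = 7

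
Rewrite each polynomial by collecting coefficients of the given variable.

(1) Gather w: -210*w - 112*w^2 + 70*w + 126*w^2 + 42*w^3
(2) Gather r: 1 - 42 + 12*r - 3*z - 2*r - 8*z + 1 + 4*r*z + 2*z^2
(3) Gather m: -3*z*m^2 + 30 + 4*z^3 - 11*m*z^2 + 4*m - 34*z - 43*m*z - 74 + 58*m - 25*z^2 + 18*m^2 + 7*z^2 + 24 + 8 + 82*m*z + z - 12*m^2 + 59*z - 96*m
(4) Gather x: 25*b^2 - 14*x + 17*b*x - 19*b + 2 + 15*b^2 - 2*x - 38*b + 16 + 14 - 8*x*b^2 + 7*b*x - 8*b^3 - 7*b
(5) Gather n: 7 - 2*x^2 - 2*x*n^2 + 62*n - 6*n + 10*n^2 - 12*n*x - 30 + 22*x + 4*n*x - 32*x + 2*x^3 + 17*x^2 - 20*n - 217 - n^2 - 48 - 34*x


(1) = 42*w^3 + 14*w^2 - 140*w
(2) = r*(4*z + 10) + 2*z^2 - 11*z - 40
(3) = m^2*(6 - 3*z) + m*(-11*z^2 + 39*z - 34) + 4*z^3 - 18*z^2 + 26*z - 12
(4) = -8*b^3 + 40*b^2 - 64*b + x*(-8*b^2 + 24*b - 16) + 32
(5) = n^2*(9 - 2*x) + n*(36 - 8*x) + 2*x^3 + 15*x^2 - 44*x - 288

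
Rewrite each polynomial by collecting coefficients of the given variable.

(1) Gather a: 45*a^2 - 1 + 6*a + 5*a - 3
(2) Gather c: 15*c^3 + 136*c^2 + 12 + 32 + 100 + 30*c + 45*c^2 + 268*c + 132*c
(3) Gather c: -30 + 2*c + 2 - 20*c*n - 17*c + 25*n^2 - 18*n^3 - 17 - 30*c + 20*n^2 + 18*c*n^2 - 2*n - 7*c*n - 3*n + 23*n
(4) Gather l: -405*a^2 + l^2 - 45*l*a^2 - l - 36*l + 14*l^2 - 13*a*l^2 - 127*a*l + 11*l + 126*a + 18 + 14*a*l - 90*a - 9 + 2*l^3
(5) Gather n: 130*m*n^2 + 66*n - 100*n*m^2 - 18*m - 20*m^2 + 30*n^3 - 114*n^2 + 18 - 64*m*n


(1) = 45*a^2 + 11*a - 4
(2) = 15*c^3 + 181*c^2 + 430*c + 144
(3) = c*(18*n^2 - 27*n - 45) - 18*n^3 + 45*n^2 + 18*n - 45
(4) = -405*a^2 + 36*a + 2*l^3 + l^2*(15 - 13*a) + l*(-45*a^2 - 113*a - 26) + 9
(5) = -20*m^2 - 18*m + 30*n^3 + n^2*(130*m - 114) + n*(-100*m^2 - 64*m + 66) + 18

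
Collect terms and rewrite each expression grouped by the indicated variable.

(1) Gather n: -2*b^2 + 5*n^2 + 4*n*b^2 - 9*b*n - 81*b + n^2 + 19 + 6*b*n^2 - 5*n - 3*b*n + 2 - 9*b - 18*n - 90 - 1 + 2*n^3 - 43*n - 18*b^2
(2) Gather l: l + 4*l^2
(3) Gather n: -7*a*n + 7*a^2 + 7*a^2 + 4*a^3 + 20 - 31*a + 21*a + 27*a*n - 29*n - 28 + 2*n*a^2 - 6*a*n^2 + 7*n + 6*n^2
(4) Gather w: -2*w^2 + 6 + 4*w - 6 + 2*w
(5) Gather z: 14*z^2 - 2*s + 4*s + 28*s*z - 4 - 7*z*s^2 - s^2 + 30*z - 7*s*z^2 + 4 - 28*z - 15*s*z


(1) = -20*b^2 - 90*b + 2*n^3 + n^2*(6*b + 6) + n*(4*b^2 - 12*b - 66) - 70
(2) = 4*l^2 + l
(3) = 4*a^3 + 14*a^2 - 10*a + n^2*(6 - 6*a) + n*(2*a^2 + 20*a - 22) - 8
(4) = -2*w^2 + 6*w
(5) = -s^2 + 2*s + z^2*(14 - 7*s) + z*(-7*s^2 + 13*s + 2)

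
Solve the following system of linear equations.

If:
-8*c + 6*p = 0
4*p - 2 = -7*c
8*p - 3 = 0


Then:
No Solution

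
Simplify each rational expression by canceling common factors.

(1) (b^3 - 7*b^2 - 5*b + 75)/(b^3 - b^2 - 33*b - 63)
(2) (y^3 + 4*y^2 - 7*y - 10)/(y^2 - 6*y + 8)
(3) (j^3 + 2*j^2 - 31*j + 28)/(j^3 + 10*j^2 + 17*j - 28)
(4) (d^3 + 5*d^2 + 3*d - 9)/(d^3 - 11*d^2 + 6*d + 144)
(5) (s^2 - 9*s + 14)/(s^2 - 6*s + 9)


(1) = (b^2 - 10*b + 25)/(b^2 - 4*b - 21)
(2) = (y^2 + 6*y + 5)/(y - 4)
(3) = (j - 4)/(j + 4)
(4) = (d^2 + 2*d - 3)/(d^2 - 14*d + 48)
(5) = (s^2 - 9*s + 14)/(s^2 - 6*s + 9)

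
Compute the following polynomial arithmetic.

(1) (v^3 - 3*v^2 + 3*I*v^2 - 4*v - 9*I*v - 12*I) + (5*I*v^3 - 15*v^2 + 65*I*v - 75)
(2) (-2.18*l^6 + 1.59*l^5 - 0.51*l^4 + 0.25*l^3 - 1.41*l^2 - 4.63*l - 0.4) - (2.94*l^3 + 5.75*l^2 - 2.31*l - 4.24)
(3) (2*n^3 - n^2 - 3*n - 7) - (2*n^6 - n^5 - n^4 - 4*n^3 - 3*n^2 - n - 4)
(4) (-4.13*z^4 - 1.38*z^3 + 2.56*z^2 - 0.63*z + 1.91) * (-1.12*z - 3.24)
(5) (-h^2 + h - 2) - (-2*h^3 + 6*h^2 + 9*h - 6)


(1) = v^3 + 5*I*v^3 - 18*v^2 + 3*I*v^2 - 4*v + 56*I*v - 75 - 12*I
(2) = -2.18*l^6 + 1.59*l^5 - 0.51*l^4 - 2.69*l^3 - 7.16*l^2 - 2.32*l + 3.84
(3) = -2*n^6 + n^5 + n^4 + 6*n^3 + 2*n^2 - 2*n - 3
(4) = 4.6256*z^5 + 14.9268*z^4 + 1.604*z^3 - 7.5888*z^2 - 0.098*z - 6.1884
(5) = 2*h^3 - 7*h^2 - 8*h + 4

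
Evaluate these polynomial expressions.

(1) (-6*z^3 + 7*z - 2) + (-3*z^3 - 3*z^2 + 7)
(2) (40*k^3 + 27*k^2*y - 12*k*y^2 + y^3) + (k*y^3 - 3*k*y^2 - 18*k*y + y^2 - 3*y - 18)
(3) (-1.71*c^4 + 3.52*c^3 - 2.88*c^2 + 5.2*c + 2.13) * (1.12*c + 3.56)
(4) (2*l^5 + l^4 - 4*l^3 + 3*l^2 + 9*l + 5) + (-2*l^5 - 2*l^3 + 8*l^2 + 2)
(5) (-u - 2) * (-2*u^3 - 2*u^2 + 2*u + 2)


(1) = -9*z^3 - 3*z^2 + 7*z + 5
(2) = 40*k^3 + 27*k^2*y + k*y^3 - 15*k*y^2 - 18*k*y + y^3 + y^2 - 3*y - 18
(3) = -1.9152*c^5 - 2.1452*c^4 + 9.3056*c^3 - 4.4288*c^2 + 20.8976*c + 7.5828
(4) = l^4 - 6*l^3 + 11*l^2 + 9*l + 7
(5) = 2*u^4 + 6*u^3 + 2*u^2 - 6*u - 4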